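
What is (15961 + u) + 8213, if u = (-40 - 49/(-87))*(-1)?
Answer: 2106569/87 ≈ 24213.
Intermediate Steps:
u = 3431/87 (u = (-40 - 49*(-1/87))*(-1) = (-40 + 49/87)*(-1) = -3431/87*(-1) = 3431/87 ≈ 39.437)
(15961 + u) + 8213 = (15961 + 3431/87) + 8213 = 1392038/87 + 8213 = 2106569/87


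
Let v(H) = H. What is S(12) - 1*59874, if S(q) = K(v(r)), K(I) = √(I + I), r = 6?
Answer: -59874 + 2*√3 ≈ -59871.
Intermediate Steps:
K(I) = √2*√I (K(I) = √(2*I) = √2*√I)
S(q) = 2*√3 (S(q) = √2*√6 = 2*√3)
S(12) - 1*59874 = 2*√3 - 1*59874 = 2*√3 - 59874 = -59874 + 2*√3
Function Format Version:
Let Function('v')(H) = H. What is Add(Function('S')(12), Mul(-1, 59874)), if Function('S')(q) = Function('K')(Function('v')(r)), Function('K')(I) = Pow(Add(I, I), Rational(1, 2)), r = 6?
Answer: Add(-59874, Mul(2, Pow(3, Rational(1, 2)))) ≈ -59871.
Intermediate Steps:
Function('K')(I) = Mul(Pow(2, Rational(1, 2)), Pow(I, Rational(1, 2))) (Function('K')(I) = Pow(Mul(2, I), Rational(1, 2)) = Mul(Pow(2, Rational(1, 2)), Pow(I, Rational(1, 2))))
Function('S')(q) = Mul(2, Pow(3, Rational(1, 2))) (Function('S')(q) = Mul(Pow(2, Rational(1, 2)), Pow(6, Rational(1, 2))) = Mul(2, Pow(3, Rational(1, 2))))
Add(Function('S')(12), Mul(-1, 59874)) = Add(Mul(2, Pow(3, Rational(1, 2))), Mul(-1, 59874)) = Add(Mul(2, Pow(3, Rational(1, 2))), -59874) = Add(-59874, Mul(2, Pow(3, Rational(1, 2))))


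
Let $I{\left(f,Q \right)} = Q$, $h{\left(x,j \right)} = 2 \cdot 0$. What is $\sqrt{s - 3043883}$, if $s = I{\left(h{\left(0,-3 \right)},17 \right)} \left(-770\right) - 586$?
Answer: $i \sqrt{3057559} \approx 1748.6 i$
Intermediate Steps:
$h{\left(x,j \right)} = 0$
$s = -13676$ ($s = 17 \left(-770\right) - 586 = -13090 - 586 = -13676$)
$\sqrt{s - 3043883} = \sqrt{-13676 - 3043883} = \sqrt{-3057559} = i \sqrt{3057559}$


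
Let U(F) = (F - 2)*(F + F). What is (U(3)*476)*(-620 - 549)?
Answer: -3338664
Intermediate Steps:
U(F) = 2*F*(-2 + F) (U(F) = (-2 + F)*(2*F) = 2*F*(-2 + F))
(U(3)*476)*(-620 - 549) = ((2*3*(-2 + 3))*476)*(-620 - 549) = ((2*3*1)*476)*(-1169) = (6*476)*(-1169) = 2856*(-1169) = -3338664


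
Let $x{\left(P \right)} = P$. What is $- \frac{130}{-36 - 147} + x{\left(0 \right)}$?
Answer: $\frac{130}{183} \approx 0.71038$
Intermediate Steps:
$- \frac{130}{-36 - 147} + x{\left(0 \right)} = - \frac{130}{-36 - 147} + 0 = - \frac{130}{-183} + 0 = \left(-130\right) \left(- \frac{1}{183}\right) + 0 = \frac{130}{183} + 0 = \frac{130}{183}$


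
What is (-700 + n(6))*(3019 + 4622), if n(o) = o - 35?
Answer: -5570289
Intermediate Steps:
n(o) = -35 + o
(-700 + n(6))*(3019 + 4622) = (-700 + (-35 + 6))*(3019 + 4622) = (-700 - 29)*7641 = -729*7641 = -5570289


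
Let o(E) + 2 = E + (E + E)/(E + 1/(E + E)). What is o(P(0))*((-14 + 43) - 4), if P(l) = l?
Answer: -50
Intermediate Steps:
o(E) = -2 + E + 2*E/(E + 1/(2*E)) (o(E) = -2 + (E + (E + E)/(E + 1/(E + E))) = -2 + (E + (2*E)/(E + 1/(2*E))) = -2 + (E + 2*E/(E + 1/(2*E))) = -2 + E + 2*E/(E + 1/(2*E)))
o(P(0))*((-14 + 43) - 4) = ((-2 + 0 + 2*0³)/(1 + 2*0²))*((-14 + 43) - 4) = ((-2 + 0 + 2*0)/(1 + 2*0))*(29 - 4) = ((-2 + 0 + 0)/(1 + 0))*25 = (-2/1)*25 = (1*(-2))*25 = -2*25 = -50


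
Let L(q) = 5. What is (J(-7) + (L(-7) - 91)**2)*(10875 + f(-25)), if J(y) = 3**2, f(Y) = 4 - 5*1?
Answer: 80521970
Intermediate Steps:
f(Y) = -1 (f(Y) = 4 - 5 = -1)
J(y) = 9
(J(-7) + (L(-7) - 91)**2)*(10875 + f(-25)) = (9 + (5 - 91)**2)*(10875 - 1) = (9 + (-86)**2)*10874 = (9 + 7396)*10874 = 7405*10874 = 80521970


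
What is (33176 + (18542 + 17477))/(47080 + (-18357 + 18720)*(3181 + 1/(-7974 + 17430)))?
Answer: 72700880/1262673379 ≈ 0.057577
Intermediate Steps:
(33176 + (18542 + 17477))/(47080 + (-18357 + 18720)*(3181 + 1/(-7974 + 17430))) = (33176 + 36019)/(47080 + 363*(3181 + 1/9456)) = 69195/(47080 + 363*(3181 + 1/9456)) = 69195/(47080 + 363*(30079537/9456)) = 69195/(47080 + 3639623977/3152) = 69195/(3788020137/3152) = 69195*(3152/3788020137) = 72700880/1262673379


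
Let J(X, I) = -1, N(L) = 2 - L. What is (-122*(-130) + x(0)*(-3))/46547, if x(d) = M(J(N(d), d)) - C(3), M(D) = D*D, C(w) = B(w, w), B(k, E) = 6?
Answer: 15875/46547 ≈ 0.34105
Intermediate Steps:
C(w) = 6
M(D) = D²
x(d) = -5 (x(d) = (-1)² - 1*6 = 1 - 6 = -5)
(-122*(-130) + x(0)*(-3))/46547 = (-122*(-130) - 5*(-3))/46547 = (15860 + 15)*(1/46547) = 15875*(1/46547) = 15875/46547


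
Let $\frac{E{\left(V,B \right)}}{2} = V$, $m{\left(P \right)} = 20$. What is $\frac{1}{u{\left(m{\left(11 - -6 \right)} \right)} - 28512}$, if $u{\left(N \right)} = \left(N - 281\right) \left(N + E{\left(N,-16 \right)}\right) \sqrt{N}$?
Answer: $\frac{11}{1578618} - \frac{145 \sqrt{5}}{18943416} \approx -1.0148 \cdot 10^{-5}$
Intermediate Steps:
$E{\left(V,B \right)} = 2 V$
$u{\left(N \right)} = 3 N^{\frac{3}{2}} \left(-281 + N\right)$ ($u{\left(N \right)} = \left(N - 281\right) \left(N + 2 N\right) \sqrt{N} = \left(-281 + N\right) 3 N \sqrt{N} = 3 N \left(-281 + N\right) \sqrt{N} = 3 N^{\frac{3}{2}} \left(-281 + N\right)$)
$\frac{1}{u{\left(m{\left(11 - -6 \right)} \right)} - 28512} = \frac{1}{3 \cdot 20^{\frac{3}{2}} \left(-281 + 20\right) - 28512} = \frac{1}{3 \cdot 40 \sqrt{5} \left(-261\right) - 28512} = \frac{1}{- 31320 \sqrt{5} - 28512} = \frac{1}{-28512 - 31320 \sqrt{5}}$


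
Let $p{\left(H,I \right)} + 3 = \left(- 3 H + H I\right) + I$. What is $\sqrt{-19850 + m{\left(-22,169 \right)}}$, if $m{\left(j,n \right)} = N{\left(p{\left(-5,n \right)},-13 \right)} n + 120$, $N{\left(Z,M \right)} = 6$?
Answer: $2 i \sqrt{4679} \approx 136.81 i$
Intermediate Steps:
$p{\left(H,I \right)} = -3 + I - 3 H + H I$ ($p{\left(H,I \right)} = -3 + \left(\left(- 3 H + H I\right) + I\right) = -3 + \left(I - 3 H + H I\right) = -3 + I - 3 H + H I$)
$m{\left(j,n \right)} = 120 + 6 n$ ($m{\left(j,n \right)} = 6 n + 120 = 120 + 6 n$)
$\sqrt{-19850 + m{\left(-22,169 \right)}} = \sqrt{-19850 + \left(120 + 6 \cdot 169\right)} = \sqrt{-19850 + \left(120 + 1014\right)} = \sqrt{-19850 + 1134} = \sqrt{-18716} = 2 i \sqrt{4679}$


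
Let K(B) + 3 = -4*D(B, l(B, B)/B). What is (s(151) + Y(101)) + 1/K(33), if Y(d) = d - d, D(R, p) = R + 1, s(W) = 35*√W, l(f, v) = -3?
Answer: -1/139 + 35*√151 ≈ 430.08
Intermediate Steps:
D(R, p) = 1 + R
K(B) = -7 - 4*B (K(B) = -3 - 4*(1 + B) = -3 + (-4 - 4*B) = -7 - 4*B)
Y(d) = 0
(s(151) + Y(101)) + 1/K(33) = (35*√151 + 0) + 1/(-7 - 4*33) = 35*√151 + 1/(-7 - 132) = 35*√151 + 1/(-139) = 35*√151 - 1/139 = -1/139 + 35*√151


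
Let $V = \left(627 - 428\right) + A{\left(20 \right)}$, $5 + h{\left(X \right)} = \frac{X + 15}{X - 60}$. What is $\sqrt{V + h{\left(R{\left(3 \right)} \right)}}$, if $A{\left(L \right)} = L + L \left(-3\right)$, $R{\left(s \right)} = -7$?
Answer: $\frac{\sqrt{690770}}{67} \approx 12.405$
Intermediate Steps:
$A{\left(L \right)} = - 2 L$ ($A{\left(L \right)} = L - 3 L = - 2 L$)
$h{\left(X \right)} = -5 + \frac{15 + X}{-60 + X}$ ($h{\left(X \right)} = -5 + \frac{X + 15}{X - 60} = -5 + \frac{15 + X}{-60 + X}$)
$V = 159$ ($V = \left(627 - 428\right) - 40 = 199 - 40 = 159$)
$\sqrt{V + h{\left(R{\left(3 \right)} \right)}} = \sqrt{159 + \frac{315 - -28}{-60 - 7}} = \sqrt{159 + \frac{315 + 28}{-67}} = \sqrt{159 - \frac{343}{67}} = \sqrt{\frac{10310}{67}} = \frac{\sqrt{690770}}{67}$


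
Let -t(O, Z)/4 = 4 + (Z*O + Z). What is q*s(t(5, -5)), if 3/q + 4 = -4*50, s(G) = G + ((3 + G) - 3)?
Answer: -52/17 ≈ -3.0588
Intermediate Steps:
t(O, Z) = -16 - 4*Z - 4*O*Z (t(O, Z) = -4*(4 + (Z*O + Z)) = -4*(4 + (O*Z + Z)) = -4*(4 + (Z + O*Z)) = -4*(4 + Z + O*Z) = -16 - 4*Z - 4*O*Z)
s(G) = 2*G (s(G) = G + G = 2*G)
q = -1/68 (q = 3/(-4 - 4*50) = 3/(-4 - 200) = 3/(-204) = 3*(-1/204) = -1/68 ≈ -0.014706)
q*s(t(5, -5)) = -(-16 - 4*(-5) - 4*5*(-5))/34 = -(-16 + 20 + 100)/34 = -104/34 = -1/68*208 = -52/17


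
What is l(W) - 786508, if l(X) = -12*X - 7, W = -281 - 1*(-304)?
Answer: -786791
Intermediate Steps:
W = 23 (W = -281 + 304 = 23)
l(X) = -7 - 12*X
l(W) - 786508 = (-7 - 12*23) - 786508 = (-7 - 276) - 786508 = -283 - 786508 = -786791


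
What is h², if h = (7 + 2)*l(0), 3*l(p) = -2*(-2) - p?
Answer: 144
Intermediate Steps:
l(p) = 4/3 - p/3 (l(p) = (-2*(-2) - p)/3 = (4 - p)/3 = 4/3 - p/3)
h = 12 (h = (7 + 2)*(4/3 - ⅓*0) = 9*(4/3 + 0) = 9*(4/3) = 12)
h² = 12² = 144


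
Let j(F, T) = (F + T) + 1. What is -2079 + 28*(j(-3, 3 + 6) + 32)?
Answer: -987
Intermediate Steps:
j(F, T) = 1 + F + T
-2079 + 28*(j(-3, 3 + 6) + 32) = -2079 + 28*((1 - 3 + (3 + 6)) + 32) = -2079 + 28*((1 - 3 + 9) + 32) = -2079 + 28*(7 + 32) = -2079 + 28*39 = -2079 + 1092 = -987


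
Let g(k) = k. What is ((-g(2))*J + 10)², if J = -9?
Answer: 784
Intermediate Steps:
((-g(2))*J + 10)² = (-1*2*(-9) + 10)² = (-2*(-9) + 10)² = (18 + 10)² = 28² = 784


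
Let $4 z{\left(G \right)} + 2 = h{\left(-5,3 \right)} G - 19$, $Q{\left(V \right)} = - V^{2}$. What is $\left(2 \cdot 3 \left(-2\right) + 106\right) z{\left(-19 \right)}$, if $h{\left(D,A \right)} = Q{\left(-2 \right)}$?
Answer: $\frac{2585}{2} \approx 1292.5$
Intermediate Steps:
$h{\left(D,A \right)} = -4$ ($h{\left(D,A \right)} = - \left(-2\right)^{2} = \left(-1\right) 4 = -4$)
$z{\left(G \right)} = - \frac{21}{4} - G$ ($z{\left(G \right)} = - \frac{1}{2} + \frac{- 4 G - 19}{4} = - \frac{1}{2} + \frac{-19 - 4 G}{4} = - \frac{1}{2} - \left(\frac{19}{4} + G\right) = - \frac{21}{4} - G$)
$\left(2 \cdot 3 \left(-2\right) + 106\right) z{\left(-19 \right)} = \left(2 \cdot 3 \left(-2\right) + 106\right) \left(- \frac{21}{4} - -19\right) = \left(6 \left(-2\right) + 106\right) \left(- \frac{21}{4} + 19\right) = \left(-12 + 106\right) \frac{55}{4} = 94 \cdot \frac{55}{4} = \frac{2585}{2}$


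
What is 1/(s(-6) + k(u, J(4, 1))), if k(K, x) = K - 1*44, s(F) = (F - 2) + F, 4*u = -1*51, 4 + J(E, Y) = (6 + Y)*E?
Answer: -4/283 ≈ -0.014134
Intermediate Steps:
J(E, Y) = -4 + E*(6 + Y) (J(E, Y) = -4 + (6 + Y)*E = -4 + E*(6 + Y))
u = -51/4 (u = (-1*51)/4 = (¼)*(-51) = -51/4 ≈ -12.750)
s(F) = -2 + 2*F (s(F) = (-2 + F) + F = -2 + 2*F)
k(K, x) = -44 + K (k(K, x) = K - 44 = -44 + K)
1/(s(-6) + k(u, J(4, 1))) = 1/((-2 + 2*(-6)) + (-44 - 51/4)) = 1/((-2 - 12) - 227/4) = 1/(-14 - 227/4) = 1/(-283/4) = -4/283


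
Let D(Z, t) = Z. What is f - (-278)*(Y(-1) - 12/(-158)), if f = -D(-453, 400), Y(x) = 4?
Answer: 125303/79 ≈ 1586.1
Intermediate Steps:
f = 453 (f = -1*(-453) = 453)
f - (-278)*(Y(-1) - 12/(-158)) = 453 - (-278)*(4 - 12/(-158)) = 453 - (-278)*(4 - 12*(-1/158)) = 453 - (-278)*(4 + 6/79) = 453 - (-278)*322/79 = 453 - 1*(-89516/79) = 453 + 89516/79 = 125303/79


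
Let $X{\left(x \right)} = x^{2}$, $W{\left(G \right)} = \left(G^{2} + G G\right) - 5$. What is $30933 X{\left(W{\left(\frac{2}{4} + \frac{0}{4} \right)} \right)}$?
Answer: $\frac{2505573}{4} \approx 6.2639 \cdot 10^{5}$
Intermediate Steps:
$W{\left(G \right)} = -5 + 2 G^{2}$ ($W{\left(G \right)} = \left(G^{2} + G^{2}\right) - 5 = 2 G^{2} - 5 = -5 + 2 G^{2}$)
$30933 X{\left(W{\left(\frac{2}{4} + \frac{0}{4} \right)} \right)} = 30933 \left(-5 + 2 \left(\frac{2}{4} + \frac{0}{4}\right)^{2}\right)^{2} = 30933 \left(-5 + 2 \left(2 \cdot \frac{1}{4} + 0 \cdot \frac{1}{4}\right)^{2}\right)^{2} = 30933 \left(-5 + 2 \left(\frac{1}{2} + 0\right)^{2}\right)^{2} = 30933 \left(-5 + \frac{2}{4}\right)^{2} = 30933 \left(-5 + 2 \cdot \frac{1}{4}\right)^{2} = 30933 \left(-5 + \frac{1}{2}\right)^{2} = 30933 \left(- \frac{9}{2}\right)^{2} = 30933 \cdot \frac{81}{4} = \frac{2505573}{4}$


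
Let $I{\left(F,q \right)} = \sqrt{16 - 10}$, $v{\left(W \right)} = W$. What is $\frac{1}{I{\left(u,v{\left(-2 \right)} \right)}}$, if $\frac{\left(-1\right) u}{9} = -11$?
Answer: $\frac{\sqrt{6}}{6} \approx 0.40825$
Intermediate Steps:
$u = 99$ ($u = \left(-9\right) \left(-11\right) = 99$)
$I{\left(F,q \right)} = \sqrt{6}$
$\frac{1}{I{\left(u,v{\left(-2 \right)} \right)}} = \frac{1}{\sqrt{6}} = \frac{\sqrt{6}}{6}$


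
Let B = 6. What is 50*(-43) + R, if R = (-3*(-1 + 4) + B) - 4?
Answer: -2157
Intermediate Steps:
R = -7 (R = (-3*(-1 + 4) + 6) - 4 = (-3*3 + 6) - 4 = (-9 + 6) - 4 = -3 - 4 = -7)
50*(-43) + R = 50*(-43) - 7 = -2150 - 7 = -2157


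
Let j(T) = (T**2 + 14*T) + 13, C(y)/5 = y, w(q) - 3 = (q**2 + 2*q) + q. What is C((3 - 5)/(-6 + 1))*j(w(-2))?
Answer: 56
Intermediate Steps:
w(q) = 3 + q**2 + 3*q (w(q) = 3 + ((q**2 + 2*q) + q) = 3 + (q**2 + 3*q) = 3 + q**2 + 3*q)
C(y) = 5*y
j(T) = 13 + T**2 + 14*T
C((3 - 5)/(-6 + 1))*j(w(-2)) = (5*((3 - 5)/(-6 + 1)))*(13 + (3 + (-2)**2 + 3*(-2))**2 + 14*(3 + (-2)**2 + 3*(-2))) = (5*(-2/(-5)))*(13 + (3 + 4 - 6)**2 + 14*(3 + 4 - 6)) = (5*(-2*(-1/5)))*(13 + 1**2 + 14*1) = (5*(2/5))*(13 + 1 + 14) = 2*28 = 56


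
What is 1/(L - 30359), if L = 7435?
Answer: -1/22924 ≈ -4.3622e-5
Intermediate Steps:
1/(L - 30359) = 1/(7435 - 30359) = 1/(-22924) = -1/22924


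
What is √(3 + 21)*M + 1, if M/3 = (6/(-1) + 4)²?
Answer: 1 + 24*√6 ≈ 59.788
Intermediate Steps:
M = 12 (M = 3*(6/(-1) + 4)² = 3*(6*(-1) + 4)² = 3*(-6 + 4)² = 3*(-2)² = 3*4 = 12)
√(3 + 21)*M + 1 = √(3 + 21)*12 + 1 = √24*12 + 1 = (2*√6)*12 + 1 = 24*√6 + 1 = 1 + 24*√6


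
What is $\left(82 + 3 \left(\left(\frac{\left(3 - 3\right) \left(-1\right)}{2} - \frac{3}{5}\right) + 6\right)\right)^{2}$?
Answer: $\frac{241081}{25} \approx 9643.2$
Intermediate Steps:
$\left(82 + 3 \left(\left(\frac{\left(3 - 3\right) \left(-1\right)}{2} - \frac{3}{5}\right) + 6\right)\right)^{2} = \left(82 + 3 \left(\left(0 \left(-1\right) \frac{1}{2} - \frac{3}{5}\right) + 6\right)\right)^{2} = \left(82 + 3 \left(\left(0 \cdot \frac{1}{2} - \frac{3}{5}\right) + 6\right)\right)^{2} = \left(82 + 3 \left(\left(0 - \frac{3}{5}\right) + 6\right)\right)^{2} = \left(82 + 3 \left(- \frac{3}{5} + 6\right)\right)^{2} = \left(82 + 3 \cdot \frac{27}{5}\right)^{2} = \left(82 + \frac{81}{5}\right)^{2} = \left(\frac{491}{5}\right)^{2} = \frac{241081}{25}$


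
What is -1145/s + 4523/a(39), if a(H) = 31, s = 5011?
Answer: 22629258/155341 ≈ 145.67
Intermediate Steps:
-1145/s + 4523/a(39) = -1145/5011 + 4523/31 = 22629258/155341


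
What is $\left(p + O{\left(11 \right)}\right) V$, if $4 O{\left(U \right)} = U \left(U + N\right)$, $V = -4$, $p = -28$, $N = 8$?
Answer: $-97$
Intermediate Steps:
$O{\left(U \right)} = \frac{U \left(8 + U\right)}{4}$ ($O{\left(U \right)} = \frac{U \left(U + 8\right)}{4} = \frac{U \left(8 + U\right)}{4}$)
$\left(p + O{\left(11 \right)}\right) V = \left(-28 + \frac{1}{4} \cdot 11 \left(8 + 11\right)\right) \left(-4\right) = \left(-28 + \frac{1}{4} \cdot 11 \cdot 19\right) \left(-4\right) = \left(-28 + \frac{209}{4}\right) \left(-4\right) = \frac{97}{4} \left(-4\right) = -97$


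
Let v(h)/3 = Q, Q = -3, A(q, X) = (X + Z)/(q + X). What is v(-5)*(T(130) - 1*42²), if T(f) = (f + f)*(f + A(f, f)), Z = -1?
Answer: -289485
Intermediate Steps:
A(q, X) = (-1 + X)/(X + q) (A(q, X) = (X - 1)/(q + X) = (-1 + X)/(X + q))
T(f) = 2*f*(f + (-1 + f)/(2*f)) (T(f) = (f + f)*(f + (-1 + f)/(f + f)) = (2*f)*(f + (-1 + f)/((2*f))) = (2*f)*(f + (1/(2*f))*(-1 + f)) = (2*f)*(f + (-1 + f)/(2*f)) = 2*f*(f + (-1 + f)/(2*f)))
v(h) = -9 (v(h) = 3*(-3) = -9)
v(-5)*(T(130) - 1*42²) = -9*((-1 + 130 + 2*130²) - 1*42²) = -9*((-1 + 130 + 2*16900) - 1*1764) = -9*((-1 + 130 + 33800) - 1764) = -9*(33929 - 1764) = -9*32165 = -289485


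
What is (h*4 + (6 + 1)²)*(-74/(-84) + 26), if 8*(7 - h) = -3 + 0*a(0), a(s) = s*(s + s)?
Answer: 177253/84 ≈ 2110.2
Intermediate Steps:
a(s) = 2*s² (a(s) = s*(2*s) = 2*s²)
h = 59/8 (h = 7 - (-3 + 0*(2*0²))/8 = 7 - (-3 + 0*(2*0))/8 = 7 - (-3 + 0*0)/8 = 7 - (-3 + 0)/8 = 7 - ⅛*(-3) = 7 + 3/8 = 59/8 ≈ 7.3750)
(h*4 + (6 + 1)²)*(-74/(-84) + 26) = ((59/8)*4 + (6 + 1)²)*(-74/(-84) + 26) = (59/2 + 7²)*(-74*(-1/84) + 26) = (59/2 + 49)*(37/42 + 26) = (157/2)*(1129/42) = 177253/84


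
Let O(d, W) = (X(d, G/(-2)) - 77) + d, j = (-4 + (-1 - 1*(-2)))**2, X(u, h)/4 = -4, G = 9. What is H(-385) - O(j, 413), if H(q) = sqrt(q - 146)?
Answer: 84 + 3*I*sqrt(59) ≈ 84.0 + 23.043*I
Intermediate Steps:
X(u, h) = -16 (X(u, h) = 4*(-4) = -16)
H(q) = sqrt(-146 + q)
j = 9 (j = (-4 + (-1 + 2))**2 = (-4 + 1)**2 = (-3)**2 = 9)
O(d, W) = -93 + d (O(d, W) = (-16 - 77) + d = -93 + d)
H(-385) - O(j, 413) = sqrt(-146 - 385) - (-93 + 9) = sqrt(-531) - 1*(-84) = 3*I*sqrt(59) + 84 = 84 + 3*I*sqrt(59)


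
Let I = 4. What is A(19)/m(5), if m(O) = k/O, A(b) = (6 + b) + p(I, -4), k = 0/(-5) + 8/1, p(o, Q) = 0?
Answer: 125/8 ≈ 15.625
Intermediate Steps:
k = 8 (k = 0*(-⅕) + 8*1 = 0 + 8 = 8)
A(b) = 6 + b (A(b) = (6 + b) + 0 = 6 + b)
m(O) = 8/O
A(19)/m(5) = (6 + 19)/((8/5)) = 25/((8*(⅕))) = 25/(8/5) = 25*(5/8) = 125/8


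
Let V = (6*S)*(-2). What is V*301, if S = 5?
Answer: -18060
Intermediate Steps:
V = -60 (V = (6*5)*(-2) = 30*(-2) = -60)
V*301 = -60*301 = -18060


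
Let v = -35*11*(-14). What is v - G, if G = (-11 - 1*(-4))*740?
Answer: 10570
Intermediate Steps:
v = 5390 (v = -385*(-14) = 5390)
G = -5180 (G = (-11 + 4)*740 = -7*740 = -5180)
v - G = 5390 - 1*(-5180) = 5390 + 5180 = 10570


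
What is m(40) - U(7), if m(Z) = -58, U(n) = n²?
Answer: -107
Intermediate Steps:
m(40) - U(7) = -58 - 1*7² = -58 - 1*49 = -58 - 49 = -107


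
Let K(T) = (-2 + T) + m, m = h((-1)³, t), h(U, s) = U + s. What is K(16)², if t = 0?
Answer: 169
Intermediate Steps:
m = -1 (m = (-1)³ + 0 = -1 + 0 = -1)
K(T) = -3 + T (K(T) = (-2 + T) - 1 = -3 + T)
K(16)² = (-3 + 16)² = 13² = 169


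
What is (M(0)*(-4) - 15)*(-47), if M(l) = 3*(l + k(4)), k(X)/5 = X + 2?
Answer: 17625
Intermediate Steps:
k(X) = 10 + 5*X (k(X) = 5*(X + 2) = 5*(2 + X) = 10 + 5*X)
M(l) = 90 + 3*l (M(l) = 3*(l + (10 + 5*4)) = 3*(l + (10 + 20)) = 3*(l + 30) = 3*(30 + l) = 90 + 3*l)
(M(0)*(-4) - 15)*(-47) = ((90 + 3*0)*(-4) - 15)*(-47) = ((90 + 0)*(-4) - 15)*(-47) = (90*(-4) - 15)*(-47) = (-360 - 15)*(-47) = -375*(-47) = 17625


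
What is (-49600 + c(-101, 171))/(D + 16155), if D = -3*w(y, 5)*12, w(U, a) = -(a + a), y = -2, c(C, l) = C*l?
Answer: -66871/16515 ≈ -4.0491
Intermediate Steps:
w(U, a) = -2*a
D = 360 (D = -(-6)*5*12 = -3*(-10)*12 = 30*12 = 360)
(-49600 + c(-101, 171))/(D + 16155) = (-49600 - 101*171)/(360 + 16155) = (-49600 - 17271)/16515 = -66871*1/16515 = -66871/16515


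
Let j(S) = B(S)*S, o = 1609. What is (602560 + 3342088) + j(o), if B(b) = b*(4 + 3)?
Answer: 22066815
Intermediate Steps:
B(b) = 7*b (B(b) = b*7 = 7*b)
j(S) = 7*S**2 (j(S) = (7*S)*S = 7*S**2)
(602560 + 3342088) + j(o) = (602560 + 3342088) + 7*1609**2 = 3944648 + 7*2588881 = 3944648 + 18122167 = 22066815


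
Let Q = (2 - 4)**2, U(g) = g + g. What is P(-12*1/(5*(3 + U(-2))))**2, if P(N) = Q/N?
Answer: 25/9 ≈ 2.7778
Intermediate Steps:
U(g) = 2*g
Q = 4 (Q = (-2)**2 = 4)
P(N) = 4/N
P(-12*1/(5*(3 + U(-2))))**2 = (4/((-12*1/(5*(3 + 2*(-2))))))**2 = (4/((-12*1/(5*(3 - 4)))))**2 = (4/((-12/((-1*5)))))**2 = (4/((-12/(-5))))**2 = (4/((-12*(-1/5))))**2 = (4/(12/5))**2 = (4*(5/12))**2 = (5/3)**2 = 25/9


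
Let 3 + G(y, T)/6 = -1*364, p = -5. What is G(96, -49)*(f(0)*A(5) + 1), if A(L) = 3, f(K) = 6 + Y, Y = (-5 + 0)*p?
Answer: -206988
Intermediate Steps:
Y = 25 (Y = (-5 + 0)*(-5) = -5*(-5) = 25)
f(K) = 31 (f(K) = 6 + 25 = 31)
G(y, T) = -2202 (G(y, T) = -18 + 6*(-1*364) = -18 + 6*(-364) = -18 - 2184 = -2202)
G(96, -49)*(f(0)*A(5) + 1) = -2202*(31*3 + 1) = -2202*(93 + 1) = -2202*94 = -206988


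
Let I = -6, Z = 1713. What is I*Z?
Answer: -10278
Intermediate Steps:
I*Z = -6*1713 = -10278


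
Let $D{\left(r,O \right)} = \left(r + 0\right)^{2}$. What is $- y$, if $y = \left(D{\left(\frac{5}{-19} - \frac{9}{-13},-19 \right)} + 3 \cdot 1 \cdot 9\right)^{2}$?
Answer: $- \frac{2750552593441}{3722098081} \approx -738.98$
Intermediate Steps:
$D{\left(r,O \right)} = r^{2}$
$y = \frac{2750552593441}{3722098081}$ ($y = \left(\left(\frac{5}{-19} - \frac{9}{-13}\right)^{2} + 3 \cdot 1 \cdot 9\right)^{2} = \left(\left(5 \left(- \frac{1}{19}\right) - - \frac{9}{13}\right)^{2} + 3 \cdot 9\right)^{2} = \left(\left(- \frac{5}{19} + \frac{9}{13}\right)^{2} + 27\right)^{2} = \left(\left(\frac{106}{247}\right)^{2} + 27\right)^{2} = \left(\frac{11236}{61009} + 27\right)^{2} = \left(\frac{1658479}{61009}\right)^{2} = \frac{2750552593441}{3722098081} \approx 738.98$)
$- y = \left(-1\right) \frac{2750552593441}{3722098081} = - \frac{2750552593441}{3722098081}$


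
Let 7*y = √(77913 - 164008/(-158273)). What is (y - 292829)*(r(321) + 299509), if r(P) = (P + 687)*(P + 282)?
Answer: -265693415057 + 129619*√1951773295500161/158273 ≈ -2.6566e+11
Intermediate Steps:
y = √1951773295500161/1107911 (y = √(77913 - 164008/(-158273))/7 = √(77913 - 164008*(-1/158273))/7 = √(77913 + 164008/158273)/7 = √(12331688257/158273)/7 = (√1951773295500161/158273)/7 = √1951773295500161/1107911 ≈ 39.876)
r(P) = (282 + P)*(687 + P) (r(P) = (687 + P)*(282 + P) = (282 + P)*(687 + P))
(y - 292829)*(r(321) + 299509) = (√1951773295500161/1107911 - 292829)*((193734 + 321² + 969*321) + 299509) = (-292829 + √1951773295500161/1107911)*((193734 + 103041 + 311049) + 299509) = (-292829 + √1951773295500161/1107911)*(607824 + 299509) = (-292829 + √1951773295500161/1107911)*907333 = -265693415057 + 129619*√1951773295500161/158273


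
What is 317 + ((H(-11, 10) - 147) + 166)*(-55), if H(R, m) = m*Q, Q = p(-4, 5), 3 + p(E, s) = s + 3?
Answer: -3478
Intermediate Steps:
p(E, s) = s (p(E, s) = -3 + (s + 3) = -3 + (3 + s) = s)
Q = 5
H(R, m) = 5*m (H(R, m) = m*5 = 5*m)
317 + ((H(-11, 10) - 147) + 166)*(-55) = 317 + ((5*10 - 147) + 166)*(-55) = 317 + ((50 - 147) + 166)*(-55) = 317 + (-97 + 166)*(-55) = 317 + 69*(-55) = 317 - 3795 = -3478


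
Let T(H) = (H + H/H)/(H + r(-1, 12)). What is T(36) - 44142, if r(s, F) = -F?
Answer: -1059371/24 ≈ -44140.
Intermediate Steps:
T(H) = (1 + H)/(-12 + H) (T(H) = (H + H/H)/(H - 1*12) = (H + 1)/(H - 12) = (1 + H)/(-12 + H))
T(36) - 44142 = (1 + 36)/(-12 + 36) - 44142 = 37/24 - 44142 = -1059371/24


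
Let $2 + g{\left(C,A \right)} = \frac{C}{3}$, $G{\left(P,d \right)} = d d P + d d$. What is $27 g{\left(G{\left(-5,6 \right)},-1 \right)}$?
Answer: $-1350$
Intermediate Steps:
$G{\left(P,d \right)} = d^{2} + P d^{2}$ ($G{\left(P,d \right)} = d^{2} P + d^{2} = P d^{2} + d^{2} = d^{2} + P d^{2}$)
$g{\left(C,A \right)} = -2 + \frac{C}{3}$
$27 g{\left(G{\left(-5,6 \right)},-1 \right)} = 27 \left(-2 + \frac{6^{2} \left(1 - 5\right)}{3}\right) = 27 \left(-2 + \frac{36 \left(-4\right)}{3}\right) = 27 \left(-2 + \frac{1}{3} \left(-144\right)\right) = 27 \left(-2 - 48\right) = 27 \left(-50\right) = -1350$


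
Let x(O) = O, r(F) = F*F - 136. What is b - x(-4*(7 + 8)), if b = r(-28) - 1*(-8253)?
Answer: 8961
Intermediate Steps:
r(F) = -136 + F**2 (r(F) = F**2 - 136 = -136 + F**2)
b = 8901 (b = (-136 + (-28)**2) - 1*(-8253) = (-136 + 784) + 8253 = 648 + 8253 = 8901)
b - x(-4*(7 + 8)) = 8901 - (-4)*(7 + 8) = 8901 - (-4)*15 = 8901 - 1*(-60) = 8901 + 60 = 8961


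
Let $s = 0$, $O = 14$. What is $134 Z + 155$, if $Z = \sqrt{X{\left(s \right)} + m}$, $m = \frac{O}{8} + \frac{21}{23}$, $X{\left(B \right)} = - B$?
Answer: $155 + \frac{469 \sqrt{115}}{23} \approx 373.67$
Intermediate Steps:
$m = \frac{245}{92}$ ($m = \frac{14}{8} + \frac{21}{23} = 14 \cdot \frac{1}{8} + 21 \cdot \frac{1}{23} = \frac{7}{4} + \frac{21}{23} = \frac{245}{92} \approx 2.663$)
$Z = \frac{7 \sqrt{115}}{46}$ ($Z = \sqrt{\left(-1\right) 0 + \frac{245}{92}} = \sqrt{0 + \frac{245}{92}} = \sqrt{\frac{245}{92}} = \frac{7 \sqrt{115}}{46} \approx 1.6319$)
$134 Z + 155 = 134 \frac{7 \sqrt{115}}{46} + 155 = \frac{469 \sqrt{115}}{23} + 155 = 155 + \frac{469 \sqrt{115}}{23}$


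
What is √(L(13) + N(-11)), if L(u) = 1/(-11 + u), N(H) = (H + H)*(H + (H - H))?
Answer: √970/2 ≈ 15.572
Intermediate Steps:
N(H) = 2*H² (N(H) = (2*H)*(H + 0) = (2*H)*H = 2*H²)
√(L(13) + N(-11)) = √(1/(-11 + 13) + 2*(-11)²) = √(1/2 + 2*121) = √(½ + 242) = √(485/2) = √970/2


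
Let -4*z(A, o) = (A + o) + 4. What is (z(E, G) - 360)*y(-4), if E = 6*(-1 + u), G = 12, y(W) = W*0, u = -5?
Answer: 0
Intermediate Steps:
y(W) = 0
E = -36 (E = 6*(-1 - 5) = 6*(-6) = -36)
z(A, o) = -1 - A/4 - o/4 (z(A, o) = -((A + o) + 4)/4 = -(4 + A + o)/4 = -1 - A/4 - o/4)
(z(E, G) - 360)*y(-4) = ((-1 - ¼*(-36) - ¼*12) - 360)*0 = ((-1 + 9 - 3) - 360)*0 = (5 - 360)*0 = -355*0 = 0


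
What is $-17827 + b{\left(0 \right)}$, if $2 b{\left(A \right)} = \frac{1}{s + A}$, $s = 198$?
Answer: $- \frac{7059491}{396} \approx -17827.0$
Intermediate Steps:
$b{\left(A \right)} = \frac{1}{2 \left(198 + A\right)}$
$-17827 + b{\left(0 \right)} = -17827 + \frac{1}{2 \left(198 + 0\right)} = -17827 + \frac{1}{2 \cdot 198} = -17827 + \frac{1}{2} \cdot \frac{1}{198} = -17827 + \frac{1}{396} = - \frac{7059491}{396}$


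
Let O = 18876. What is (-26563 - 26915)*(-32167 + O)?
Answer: 710776098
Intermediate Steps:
(-26563 - 26915)*(-32167 + O) = (-26563 - 26915)*(-32167 + 18876) = -53478*(-13291) = 710776098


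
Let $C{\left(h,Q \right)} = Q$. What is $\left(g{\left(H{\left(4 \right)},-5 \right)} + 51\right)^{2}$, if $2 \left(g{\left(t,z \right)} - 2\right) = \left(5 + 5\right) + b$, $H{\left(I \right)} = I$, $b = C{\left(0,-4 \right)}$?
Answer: $3136$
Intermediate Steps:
$b = -4$
$g{\left(t,z \right)} = 5$ ($g{\left(t,z \right)} = 2 + \frac{\left(5 + 5\right) - 4}{2} = 2 + \frac{10 - 4}{2} = 2 + \frac{1}{2} \cdot 6 = 2 + 3 = 5$)
$\left(g{\left(H{\left(4 \right)},-5 \right)} + 51\right)^{2} = \left(5 + 51\right)^{2} = 56^{2} = 3136$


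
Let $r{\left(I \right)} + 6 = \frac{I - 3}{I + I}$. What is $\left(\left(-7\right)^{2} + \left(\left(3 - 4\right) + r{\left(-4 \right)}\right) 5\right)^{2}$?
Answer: $\frac{21609}{64} \approx 337.64$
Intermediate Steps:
$r{\left(I \right)} = -6 + \frac{-3 + I}{2 I}$ ($r{\left(I \right)} = -6 + \frac{I - 3}{I + I} = -6 + \frac{-3 + I}{2 I}$)
$\left(\left(-7\right)^{2} + \left(\left(3 - 4\right) + r{\left(-4 \right)}\right) 5\right)^{2} = \left(\left(-7\right)^{2} + \left(\left(3 - 4\right) + \frac{-3 - -44}{2 \left(-4\right)}\right) 5\right)^{2} = \left(49 + \left(\left(3 - 4\right) + \frac{1}{2} \left(- \frac{1}{4}\right) \left(-3 + 44\right)\right) 5\right)^{2} = \left(49 + \left(-1 + \frac{1}{2} \left(- \frac{1}{4}\right) 41\right) 5\right)^{2} = \left(49 + \left(-1 - \frac{41}{8}\right) 5\right)^{2} = \left(49 - \frac{245}{8}\right)^{2} = \left(\frac{147}{8}\right)^{2} = \frac{21609}{64}$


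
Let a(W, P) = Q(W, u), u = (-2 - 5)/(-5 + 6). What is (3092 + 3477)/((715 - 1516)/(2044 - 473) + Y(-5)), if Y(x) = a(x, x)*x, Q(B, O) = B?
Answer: 10319899/38474 ≈ 268.23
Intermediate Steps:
u = -7 (u = -7/1 = -7*1 = -7)
a(W, P) = W
Y(x) = x² (Y(x) = x*x = x²)
(3092 + 3477)/((715 - 1516)/(2044 - 473) + Y(-5)) = (3092 + 3477)/((715 - 1516)/(2044 - 473) + (-5)²) = 6569/(-801/1571 + 25) = 6569/(38474/1571) = 6569*(1571/38474) = 10319899/38474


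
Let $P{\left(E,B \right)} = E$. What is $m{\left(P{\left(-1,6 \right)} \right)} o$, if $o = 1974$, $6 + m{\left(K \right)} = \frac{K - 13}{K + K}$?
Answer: $1974$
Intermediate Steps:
$m{\left(K \right)} = -6 + \frac{-13 + K}{2 K}$ ($m{\left(K \right)} = -6 + \frac{K - 13}{K + K} = -6 + \frac{-13 + K}{2 K}$)
$m{\left(P{\left(-1,6 \right)} \right)} o = \frac{-13 - -11}{2 \left(-1\right)} 1974 = \frac{1}{2} \left(-1\right) \left(-13 + 11\right) 1974 = \frac{1}{2} \left(-1\right) \left(-2\right) 1974 = 1 \cdot 1974 = 1974$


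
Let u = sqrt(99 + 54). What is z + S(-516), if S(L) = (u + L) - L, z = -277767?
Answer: -277767 + 3*sqrt(17) ≈ -2.7775e+5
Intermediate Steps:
u = 3*sqrt(17) (u = sqrt(153) = 3*sqrt(17) ≈ 12.369)
S(L) = 3*sqrt(17) (S(L) = (3*sqrt(17) + L) - L = (L + 3*sqrt(17)) - L = 3*sqrt(17))
z + S(-516) = -277767 + 3*sqrt(17)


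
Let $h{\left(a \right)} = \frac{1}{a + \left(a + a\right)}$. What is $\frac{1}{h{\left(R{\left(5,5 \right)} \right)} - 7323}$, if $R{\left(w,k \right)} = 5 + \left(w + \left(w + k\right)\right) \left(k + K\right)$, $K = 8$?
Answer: $- \frac{600}{4393799} \approx -0.00013656$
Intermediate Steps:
$R{\left(w,k \right)} = 5 + \left(8 + k\right) \left(k + 2 w\right)$ ($R{\left(w,k \right)} = 5 + \left(w + \left(w + k\right)\right) \left(k + 8\right) = 5 + \left(w + \left(k + w\right)\right) \left(8 + k\right) = 5 + \left(k + 2 w\right) \left(8 + k\right) = 5 + \left(8 + k\right) \left(k + 2 w\right)$)
$h{\left(a \right)} = \frac{1}{3 a}$ ($h{\left(a \right)} = \frac{1}{a + 2 a} = \frac{1}{3 a}$)
$\frac{1}{h{\left(R{\left(5,5 \right)} \right)} - 7323} = \frac{1}{\frac{1}{3 \left(5 + 5^{2} + 8 \cdot 5 + 16 \cdot 5 + 2 \cdot 5 \cdot 5\right)} - 7323} = \frac{1}{\frac{1}{3 \left(5 + 25 + 40 + 80 + 50\right)} - 7323} = \frac{1}{\frac{1}{3 \cdot 200} - 7323} = \frac{1}{\frac{1}{3} \cdot \frac{1}{200} - 7323} = \frac{1}{\frac{1}{600} - 7323} = \frac{1}{- \frac{4393799}{600}} = - \frac{600}{4393799}$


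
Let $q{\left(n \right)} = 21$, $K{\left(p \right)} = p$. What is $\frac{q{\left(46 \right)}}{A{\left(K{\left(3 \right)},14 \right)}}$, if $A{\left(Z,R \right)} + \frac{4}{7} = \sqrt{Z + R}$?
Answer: $\frac{588}{817} + \frac{1029 \sqrt{17}}{817} \approx 5.9127$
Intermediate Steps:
$A{\left(Z,R \right)} = - \frac{4}{7} + \sqrt{R + Z}$ ($A{\left(Z,R \right)} = - \frac{4}{7} + \sqrt{Z + R} = - \frac{4}{7} + \sqrt{R + Z}$)
$\frac{q{\left(46 \right)}}{A{\left(K{\left(3 \right)},14 \right)}} = \frac{21}{- \frac{4}{7} + \sqrt{14 + 3}} = \frac{21}{- \frac{4}{7} + \sqrt{17}}$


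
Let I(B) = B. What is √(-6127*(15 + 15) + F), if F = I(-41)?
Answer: I*√183851 ≈ 428.78*I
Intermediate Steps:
F = -41
√(-6127*(15 + 15) + F) = √(-6127*(15 + 15) - 41) = √(-6127*30 - 41) = √(-183810 - 41) = √(-183851) = I*√183851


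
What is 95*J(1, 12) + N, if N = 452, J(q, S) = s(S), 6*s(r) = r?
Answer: 642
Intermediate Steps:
s(r) = r/6
J(q, S) = S/6
95*J(1, 12) + N = 95*((⅙)*12) + 452 = 95*2 + 452 = 190 + 452 = 642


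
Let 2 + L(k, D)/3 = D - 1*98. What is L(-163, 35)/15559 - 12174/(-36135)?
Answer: 60789647/187408155 ≈ 0.32437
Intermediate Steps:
L(k, D) = -300 + 3*D (L(k, D) = -6 + 3*(D - 1*98) = -6 + 3*(D - 98) = -6 + 3*(-98 + D) = -6 + (-294 + 3*D) = -300 + 3*D)
L(-163, 35)/15559 - 12174/(-36135) = (-300 + 3*35)/15559 - 12174/(-36135) = (-300 + 105)*(1/15559) - 12174*(-1/36135) = -195*1/15559 + 4058/12045 = -195/15559 + 4058/12045 = 60789647/187408155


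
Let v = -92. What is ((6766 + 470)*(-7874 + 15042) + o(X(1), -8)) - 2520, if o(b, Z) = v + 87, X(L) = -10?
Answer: 51865123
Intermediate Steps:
o(b, Z) = -5 (o(b, Z) = -92 + 87 = -5)
((6766 + 470)*(-7874 + 15042) + o(X(1), -8)) - 2520 = ((6766 + 470)*(-7874 + 15042) - 5) - 2520 = (7236*7168 - 5) - 2520 = (51867648 - 5) - 2520 = 51867643 - 2520 = 51865123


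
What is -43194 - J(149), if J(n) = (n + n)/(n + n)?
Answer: -43195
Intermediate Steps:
J(n) = 1 (J(n) = (2*n)/((2*n)) = (2*n)*(1/(2*n)) = 1)
-43194 - J(149) = -43194 - 1*1 = -43194 - 1 = -43195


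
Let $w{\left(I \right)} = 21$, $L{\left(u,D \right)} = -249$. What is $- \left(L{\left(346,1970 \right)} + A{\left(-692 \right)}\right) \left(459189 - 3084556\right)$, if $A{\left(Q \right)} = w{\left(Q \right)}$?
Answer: $-598583676$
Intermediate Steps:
$A{\left(Q \right)} = 21$
$- \left(L{\left(346,1970 \right)} + A{\left(-692 \right)}\right) \left(459189 - 3084556\right) = - \left(-249 + 21\right) \left(459189 - 3084556\right) = - \left(-228\right) \left(-2625367\right) = \left(-1\right) 598583676 = -598583676$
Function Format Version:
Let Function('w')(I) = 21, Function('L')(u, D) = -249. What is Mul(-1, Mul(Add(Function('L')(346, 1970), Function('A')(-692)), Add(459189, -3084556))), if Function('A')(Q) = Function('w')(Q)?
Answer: -598583676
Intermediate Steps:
Function('A')(Q) = 21
Mul(-1, Mul(Add(Function('L')(346, 1970), Function('A')(-692)), Add(459189, -3084556))) = Mul(-1, Mul(Add(-249, 21), Add(459189, -3084556))) = Mul(-1, Mul(-228, -2625367)) = Mul(-1, 598583676) = -598583676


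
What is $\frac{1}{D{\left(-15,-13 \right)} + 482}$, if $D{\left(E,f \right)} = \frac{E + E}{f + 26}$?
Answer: $\frac{13}{6236} \approx 0.0020847$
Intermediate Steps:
$D{\left(E,f \right)} = \frac{2 E}{26 + f}$
$\frac{1}{D{\left(-15,-13 \right)} + 482} = \frac{1}{2 \left(-15\right) \frac{1}{26 - 13} + 482} = \frac{1}{2 \left(-15\right) \frac{1}{13} + 482} = \frac{1}{- \frac{30}{13} + 482} = \frac{1}{\frac{6236}{13}} = \frac{13}{6236}$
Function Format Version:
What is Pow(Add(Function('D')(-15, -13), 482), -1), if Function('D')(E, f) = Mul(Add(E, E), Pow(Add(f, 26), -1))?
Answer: Rational(13, 6236) ≈ 0.0020847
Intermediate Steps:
Function('D')(E, f) = Mul(2, E, Pow(Add(26, f), -1)) (Function('D')(E, f) = Mul(Mul(2, E), Pow(Add(26, f), -1)) = Mul(2, E, Pow(Add(26, f), -1)))
Pow(Add(Function('D')(-15, -13), 482), -1) = Pow(Add(Mul(2, -15, Pow(Add(26, -13), -1)), 482), -1) = Pow(Add(Mul(2, -15, Pow(13, -1)), 482), -1) = Pow(Add(Mul(2, -15, Rational(1, 13)), 482), -1) = Pow(Add(Rational(-30, 13), 482), -1) = Pow(Rational(6236, 13), -1) = Rational(13, 6236)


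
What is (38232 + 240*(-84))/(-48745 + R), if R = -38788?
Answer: -18072/87533 ≈ -0.20646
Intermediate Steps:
(38232 + 240*(-84))/(-48745 + R) = (38232 + 240*(-84))/(-48745 - 38788) = (38232 - 20160)/(-87533) = 18072*(-1/87533) = -18072/87533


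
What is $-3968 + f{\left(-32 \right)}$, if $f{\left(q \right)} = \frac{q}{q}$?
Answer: $-3967$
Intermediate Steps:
$f{\left(q \right)} = 1$
$-3968 + f{\left(-32 \right)} = -3968 + 1 = -3967$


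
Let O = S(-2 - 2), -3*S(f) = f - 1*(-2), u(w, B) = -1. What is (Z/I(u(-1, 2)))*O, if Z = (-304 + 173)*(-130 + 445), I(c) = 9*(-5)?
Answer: 1834/3 ≈ 611.33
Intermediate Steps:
I(c) = -45
Z = -41265 (Z = -131*315 = -41265)
S(f) = -2/3 - f/3 (S(f) = -(f - 1*(-2))/3 = -(f + 2)/3 = -(2 + f)/3 = -2/3 - f/3)
O = 2/3 (O = -2/3 - (-2 - 2)/3 = -2/3 - 1/3*(-4) = -2/3 + 4/3 = 2/3 ≈ 0.66667)
(Z/I(u(-1, 2)))*O = -41265/(-45)*(2/3) = -41265*(-1/45)*(2/3) = 917*(2/3) = 1834/3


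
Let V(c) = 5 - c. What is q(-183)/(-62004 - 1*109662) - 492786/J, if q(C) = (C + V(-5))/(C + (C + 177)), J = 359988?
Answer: -666185081537/486656887563 ≈ -1.3689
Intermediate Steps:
q(C) = (10 + C)/(177 + 2*C) (q(C) = (C + (5 - 1*(-5)))/(C + (C + 177)) = (C + (5 + 5))/(C + (177 + C)) = (C + 10)/(177 + 2*C) = (10 + C)/(177 + 2*C))
q(-183)/(-62004 - 1*109662) - 492786/J = ((10 - 183)/(177 + 2*(-183)))/(-62004 - 1*109662) - 492786/359988 = (-173/(177 - 366))/(-62004 - 109662) - 492786*1/359988 = (-173/(-189))/(-171666) - 82131/59998 = -1/189*(-173)*(-1/171666) - 82131/59998 = (173/189)*(-1/171666) - 82131/59998 = -173/32444874 - 82131/59998 = -666185081537/486656887563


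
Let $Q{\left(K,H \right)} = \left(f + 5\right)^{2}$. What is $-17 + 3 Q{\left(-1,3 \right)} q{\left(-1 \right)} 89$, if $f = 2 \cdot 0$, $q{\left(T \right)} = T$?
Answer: $-6692$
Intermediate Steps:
$f = 0$
$Q{\left(K,H \right)} = 25$ ($Q{\left(K,H \right)} = \left(0 + 5\right)^{2} = 5^{2} = 25$)
$-17 + 3 Q{\left(-1,3 \right)} q{\left(-1 \right)} 89 = -17 + 3 \cdot 25 \left(-1\right) 89 = -17 + 75 \left(-1\right) 89 = -17 - 6675 = -6692$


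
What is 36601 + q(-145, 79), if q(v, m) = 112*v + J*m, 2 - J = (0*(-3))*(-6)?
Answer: 20519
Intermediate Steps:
J = 2 (J = 2 - 0*(-3)*(-6) = 2 - 0*(-6) = 2 - 1*0 = 2 + 0 = 2)
q(v, m) = 2*m + 112*v (q(v, m) = 112*v + 2*m = 2*m + 112*v)
36601 + q(-145, 79) = 36601 + (2*79 + 112*(-145)) = 36601 + (158 - 16240) = 36601 - 16082 = 20519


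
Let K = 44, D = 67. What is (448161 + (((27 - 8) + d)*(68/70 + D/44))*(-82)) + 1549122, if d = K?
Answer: 218283801/110 ≈ 1.9844e+6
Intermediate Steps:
d = 44
(448161 + (((27 - 8) + d)*(68/70 + D/44))*(-82)) + 1549122 = (448161 + (((27 - 8) + 44)*(68/70 + 67/44))*(-82)) + 1549122 = (448161 + ((19 + 44)*(68*(1/70) + 67*(1/44)))*(-82)) + 1549122 = (448161 + (63*(34/35 + 67/44))*(-82)) + 1549122 = (448161 + (63*(3841/1540))*(-82)) + 1549122 = (448161 + (34569/220)*(-82)) + 1549122 = (448161 - 1417329/110) + 1549122 = 47880381/110 + 1549122 = 218283801/110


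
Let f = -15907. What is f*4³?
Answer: -1018048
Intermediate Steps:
f*4³ = -15907*4³ = -15907*64 = -1018048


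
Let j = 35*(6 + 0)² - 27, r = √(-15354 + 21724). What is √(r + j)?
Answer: √(1233 + 7*√130) ≈ 36.233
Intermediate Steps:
r = 7*√130 (r = √6370 = 7*√130 ≈ 79.812)
j = 1233 (j = 35*6² - 27 = 35*36 - 27 = 1260 - 27 = 1233)
√(r + j) = √(7*√130 + 1233) = √(1233 + 7*√130)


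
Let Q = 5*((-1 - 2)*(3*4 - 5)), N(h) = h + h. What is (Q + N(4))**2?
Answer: 9409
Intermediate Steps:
N(h) = 2*h
Q = -105 (Q = 5*(-3*(12 - 5)) = 5*(-3*7) = 5*(-21) = -105)
(Q + N(4))**2 = (-105 + 2*4)**2 = (-105 + 8)**2 = (-97)**2 = 9409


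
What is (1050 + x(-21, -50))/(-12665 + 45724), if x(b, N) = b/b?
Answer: 1051/33059 ≈ 0.031792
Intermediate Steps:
x(b, N) = 1
(1050 + x(-21, -50))/(-12665 + 45724) = (1050 + 1)/(-12665 + 45724) = 1051/33059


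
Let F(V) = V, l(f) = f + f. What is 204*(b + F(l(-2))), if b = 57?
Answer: 10812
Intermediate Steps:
l(f) = 2*f
204*(b + F(l(-2))) = 204*(57 + 2*(-2)) = 204*(57 - 4) = 204*53 = 10812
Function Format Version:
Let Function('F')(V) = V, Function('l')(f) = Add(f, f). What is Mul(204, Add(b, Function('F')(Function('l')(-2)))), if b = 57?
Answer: 10812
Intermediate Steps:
Function('l')(f) = Mul(2, f)
Mul(204, Add(b, Function('F')(Function('l')(-2)))) = Mul(204, Add(57, Mul(2, -2))) = Mul(204, Add(57, -4)) = Mul(204, 53) = 10812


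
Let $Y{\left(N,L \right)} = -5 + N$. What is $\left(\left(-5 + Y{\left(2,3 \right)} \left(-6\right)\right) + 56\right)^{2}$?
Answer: $4761$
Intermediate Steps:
$\left(\left(-5 + Y{\left(2,3 \right)} \left(-6\right)\right) + 56\right)^{2} = \left(\left(-5 + \left(-5 + 2\right) \left(-6\right)\right) + 56\right)^{2} = \left(\left(-5 - -18\right) + 56\right)^{2} = \left(\left(-5 + 18\right) + 56\right)^{2} = \left(13 + 56\right)^{2} = 69^{2} = 4761$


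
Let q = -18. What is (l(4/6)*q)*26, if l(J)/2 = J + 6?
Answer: -6240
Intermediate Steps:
l(J) = 12 + 2*J (l(J) = 2*(J + 6) = 2*(6 + J) = 12 + 2*J)
(l(4/6)*q)*26 = ((12 + 2*(4/6))*(-18))*26 = ((12 + 2*(4*(⅙)))*(-18))*26 = ((12 + 2*(⅔))*(-18))*26 = ((12 + 4/3)*(-18))*26 = ((40/3)*(-18))*26 = -240*26 = -6240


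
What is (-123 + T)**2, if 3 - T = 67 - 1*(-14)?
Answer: 40401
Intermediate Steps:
T = -78 (T = 3 - (67 - 1*(-14)) = 3 - (67 + 14) = 3 - 1*81 = 3 - 81 = -78)
(-123 + T)**2 = (-123 - 78)**2 = (-201)**2 = 40401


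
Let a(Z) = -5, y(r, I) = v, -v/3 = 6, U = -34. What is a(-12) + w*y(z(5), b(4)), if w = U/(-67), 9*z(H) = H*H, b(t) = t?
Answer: -947/67 ≈ -14.134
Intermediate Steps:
v = -18 (v = -3*6 = -18)
z(H) = H**2/9 (z(H) = (H*H)/9 = H**2/9)
y(r, I) = -18
w = 34/67 (w = -34/(-67) = -34*(-1/67) = 34/67 ≈ 0.50746)
a(-12) + w*y(z(5), b(4)) = -5 + (34/67)*(-18) = -5 - 612/67 = -947/67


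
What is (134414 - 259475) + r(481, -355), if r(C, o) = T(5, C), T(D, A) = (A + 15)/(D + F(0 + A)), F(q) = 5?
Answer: -625057/5 ≈ -1.2501e+5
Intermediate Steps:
T(D, A) = (15 + A)/(5 + D) (T(D, A) = (A + 15)/(D + 5) = (15 + A)/(5 + D))
r(C, o) = 3/2 + C/10 (r(C, o) = (15 + C)/(5 + 5) = (15 + C)/10 = 3/2 + C/10)
(134414 - 259475) + r(481, -355) = (134414 - 259475) + (3/2 + (⅒)*481) = -125061 + (3/2 + 481/10) = -125061 + 248/5 = -625057/5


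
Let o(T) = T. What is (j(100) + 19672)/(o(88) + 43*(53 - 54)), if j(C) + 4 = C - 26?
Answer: 19742/45 ≈ 438.71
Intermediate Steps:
j(C) = -30 + C (j(C) = -4 + (C - 26) = -4 + (-26 + C) = -30 + C)
(j(100) + 19672)/(o(88) + 43*(53 - 54)) = ((-30 + 100) + 19672)/(88 + 43*(53 - 54)) = (70 + 19672)/(88 + 43*(-1)) = 19742/(88 - 43) = 19742/45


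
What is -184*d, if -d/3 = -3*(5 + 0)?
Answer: -8280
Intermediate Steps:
d = 45 (d = -(-9)*(5 + 0) = -(-9)*5 = -3*(-15) = 45)
-184*d = -184*45 = -8280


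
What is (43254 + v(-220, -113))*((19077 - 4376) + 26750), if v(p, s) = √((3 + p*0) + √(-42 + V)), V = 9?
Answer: 1792921554 + 41451*√(3 + I*√33) ≈ 1.793e+9 + 54683.0*I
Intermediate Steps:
v(p, s) = √(3 + I*√33) (v(p, s) = √((3 + p*0) + √(-42 + 9)) = √((3 + 0) + √(-33)) = √(3 + I*√33))
(43254 + v(-220, -113))*((19077 - 4376) + 26750) = (43254 + √(3 + I*√33))*((19077 - 4376) + 26750) = (43254 + √(3 + I*√33))*(14701 + 26750) = (43254 + √(3 + I*√33))*41451 = 1792921554 + 41451*√(3 + I*√33)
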